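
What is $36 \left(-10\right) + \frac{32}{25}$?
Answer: $- \frac{8968}{25} \approx -358.72$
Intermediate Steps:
$36 \left(-10\right) + \frac{32}{25} = -360 + 32 \cdot \frac{1}{25} = -360 + \frac{32}{25} = - \frac{8968}{25}$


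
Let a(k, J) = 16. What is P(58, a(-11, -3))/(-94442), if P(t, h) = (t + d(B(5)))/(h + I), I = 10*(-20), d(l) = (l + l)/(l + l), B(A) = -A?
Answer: 59/17377328 ≈ 3.3952e-6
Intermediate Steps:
d(l) = 1 (d(l) = (2*l)/((2*l)) = (2*l)*(1/(2*l)) = 1)
I = -200
P(t, h) = (1 + t)/(-200 + h) (P(t, h) = (t + 1)/(h - 200) = (1 + t)/(-200 + h))
P(58, a(-11, -3))/(-94442) = ((1 + 58)/(-200 + 16))/(-94442) = (59/(-184))*(-1/94442) = -1/184*59*(-1/94442) = -59/184*(-1/94442) = 59/17377328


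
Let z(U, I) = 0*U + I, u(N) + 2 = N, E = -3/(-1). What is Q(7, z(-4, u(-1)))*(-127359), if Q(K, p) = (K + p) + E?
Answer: -891513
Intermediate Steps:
E = 3 (E = -3*(-1) = 3)
u(N) = -2 + N
z(U, I) = I (z(U, I) = 0 + I = I)
Q(K, p) = 3 + K + p (Q(K, p) = (K + p) + 3 = 3 + K + p)
Q(7, z(-4, u(-1)))*(-127359) = (3 + 7 + (-2 - 1))*(-127359) = (3 + 7 - 3)*(-127359) = 7*(-127359) = -891513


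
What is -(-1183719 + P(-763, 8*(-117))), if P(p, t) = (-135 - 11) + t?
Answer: 1184801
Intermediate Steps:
P(p, t) = -146 + t
-(-1183719 + P(-763, 8*(-117))) = -(-1183719 + (-146 + 8*(-117))) = -(-1183719 + (-146 - 936)) = -(-1183719 - 1082) = -1*(-1184801) = 1184801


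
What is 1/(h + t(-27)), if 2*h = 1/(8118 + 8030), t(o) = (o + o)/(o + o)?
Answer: 32296/32297 ≈ 0.99997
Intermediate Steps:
t(o) = 1 (t(o) = (2*o)/((2*o)) = (2*o)*(1/(2*o)) = 1)
h = 1/32296 (h = 1/(2*(8118 + 8030)) = (½)/16148 = (½)*(1/16148) = 1/32296 ≈ 3.0964e-5)
1/(h + t(-27)) = 1/(1/32296 + 1) = 1/(32297/32296) = 32296/32297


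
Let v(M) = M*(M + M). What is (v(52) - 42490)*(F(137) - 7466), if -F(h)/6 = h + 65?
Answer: 321797596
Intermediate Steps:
v(M) = 2*M² (v(M) = M*(2*M) = 2*M²)
F(h) = -390 - 6*h (F(h) = -6*(h + 65) = -6*(65 + h) = -390 - 6*h)
(v(52) - 42490)*(F(137) - 7466) = (2*52² - 42490)*((-390 - 6*137) - 7466) = (2*2704 - 42490)*((-390 - 822) - 7466) = (5408 - 42490)*(-1212 - 7466) = -37082*(-8678) = 321797596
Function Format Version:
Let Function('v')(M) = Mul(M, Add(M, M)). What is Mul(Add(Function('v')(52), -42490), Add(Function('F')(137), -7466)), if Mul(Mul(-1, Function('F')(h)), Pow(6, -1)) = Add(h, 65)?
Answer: 321797596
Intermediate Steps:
Function('v')(M) = Mul(2, Pow(M, 2)) (Function('v')(M) = Mul(M, Mul(2, M)) = Mul(2, Pow(M, 2)))
Function('F')(h) = Add(-390, Mul(-6, h)) (Function('F')(h) = Mul(-6, Add(h, 65)) = Mul(-6, Add(65, h)) = Add(-390, Mul(-6, h)))
Mul(Add(Function('v')(52), -42490), Add(Function('F')(137), -7466)) = Mul(Add(Mul(2, Pow(52, 2)), -42490), Add(Add(-390, Mul(-6, 137)), -7466)) = Mul(Add(Mul(2, 2704), -42490), Add(Add(-390, -822), -7466)) = Mul(Add(5408, -42490), Add(-1212, -7466)) = Mul(-37082, -8678) = 321797596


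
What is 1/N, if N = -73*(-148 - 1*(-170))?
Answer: -1/1606 ≈ -0.00062266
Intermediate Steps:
N = -1606 (N = -73*(-148 + 170) = -73*22 = -1606)
1/N = 1/(-1606) = -1/1606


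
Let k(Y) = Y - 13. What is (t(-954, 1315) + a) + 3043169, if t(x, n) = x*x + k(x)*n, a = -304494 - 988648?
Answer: 1388538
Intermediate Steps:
k(Y) = -13 + Y
a = -1293142
t(x, n) = x² + n*(-13 + x) (t(x, n) = x*x + (-13 + x)*n = x² + n*(-13 + x))
(t(-954, 1315) + a) + 3043169 = (((-954)² + 1315*(-13 - 954)) - 1293142) + 3043169 = ((910116 + 1315*(-967)) - 1293142) + 3043169 = ((910116 - 1271605) - 1293142) + 3043169 = (-361489 - 1293142) + 3043169 = -1654631 + 3043169 = 1388538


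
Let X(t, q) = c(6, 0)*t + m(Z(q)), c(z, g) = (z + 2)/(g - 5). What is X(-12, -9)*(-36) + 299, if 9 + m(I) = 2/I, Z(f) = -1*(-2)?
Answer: -521/5 ≈ -104.20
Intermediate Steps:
Z(f) = 2
m(I) = -9 + 2/I
c(z, g) = (2 + z)/(-5 + g)
X(t, q) = -8 - 8*t/5 (X(t, q) = ((2 + 6)/(-5 + 0))*t + (-9 + 2/2) = (8/(-5))*t + (-9 + 2*(½)) = (-⅕*8)*t + (-9 + 1) = -8*t/5 - 8 = -8 - 8*t/5)
X(-12, -9)*(-36) + 299 = (-8 - 8/5*(-12))*(-36) + 299 = (-8 + 96/5)*(-36) + 299 = (56/5)*(-36) + 299 = -2016/5 + 299 = -521/5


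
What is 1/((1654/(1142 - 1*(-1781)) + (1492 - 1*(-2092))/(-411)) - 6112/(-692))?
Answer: 207834069/140918210 ≈ 1.4749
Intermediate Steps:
1/((1654/(1142 - 1*(-1781)) + (1492 - 1*(-2092))/(-411)) - 6112/(-692)) = 1/((1654/(1142 + 1781) + (1492 + 2092)*(-1/411)) - 6112*(-1/692)) = 1/((1654/2923 + 3584*(-1/411)) + 1528/173) = 1/((1654*(1/2923) - 3584/411) + 1528/173) = 1/((1654/2923 - 3584/411) + 1528/173) = 1/(-9796238/1201353 + 1528/173) = 1/(140918210/207834069) = 207834069/140918210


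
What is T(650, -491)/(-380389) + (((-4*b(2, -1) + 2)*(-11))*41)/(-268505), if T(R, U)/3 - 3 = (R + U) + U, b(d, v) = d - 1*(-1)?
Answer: -3495277/246111683 ≈ -0.014202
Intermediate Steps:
b(d, v) = 1 + d (b(d, v) = d + 1 = 1 + d)
T(R, U) = 9 + 3*R + 6*U (T(R, U) = 9 + 3*((R + U) + U) = 9 + 3*(R + 2*U) = 9 + (3*R + 6*U) = 9 + 3*R + 6*U)
T(650, -491)/(-380389) + (((-4*b(2, -1) + 2)*(-11))*41)/(-268505) = (9 + 3*650 + 6*(-491))/(-380389) + (((-4*(1 + 2) + 2)*(-11))*41)/(-268505) = (9 + 1950 - 2946)*(-1/380389) + (((-4*3 + 2)*(-11))*41)*(-1/268505) = -987*(-1/380389) + (((-12 + 2)*(-11))*41)*(-1/268505) = 987/380389 + (-10*(-11)*41)*(-1/268505) = 987/380389 + (110*41)*(-1/268505) = 987/380389 + 4510*(-1/268505) = 987/380389 - 902/53701 = -3495277/246111683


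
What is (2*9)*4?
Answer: 72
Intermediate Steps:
(2*9)*4 = 18*4 = 72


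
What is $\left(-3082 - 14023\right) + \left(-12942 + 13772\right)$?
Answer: $-16275$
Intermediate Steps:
$\left(-3082 - 14023\right) + \left(-12942 + 13772\right) = -17105 + 830 = -16275$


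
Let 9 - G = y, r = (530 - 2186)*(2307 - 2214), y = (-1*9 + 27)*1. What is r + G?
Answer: -154017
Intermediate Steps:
y = 18 (y = (-9 + 27)*1 = 18*1 = 18)
r = -154008 (r = -1656*93 = -154008)
G = -9 (G = 9 - 1*18 = 9 - 18 = -9)
r + G = -154008 - 9 = -154017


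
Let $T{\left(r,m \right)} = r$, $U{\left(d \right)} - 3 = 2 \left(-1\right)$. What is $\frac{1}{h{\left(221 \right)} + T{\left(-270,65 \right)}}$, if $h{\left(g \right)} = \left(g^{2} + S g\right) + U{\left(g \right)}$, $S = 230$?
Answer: $\frac{1}{99402} \approx 1.006 \cdot 10^{-5}$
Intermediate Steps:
$U{\left(d \right)} = 1$ ($U{\left(d \right)} = 3 + 2 \left(-1\right) = 3 - 2 = 1$)
$h{\left(g \right)} = 1 + g^{2} + 230 g$ ($h{\left(g \right)} = \left(g^{2} + 230 g\right) + 1 = 1 + g^{2} + 230 g$)
$\frac{1}{h{\left(221 \right)} + T{\left(-270,65 \right)}} = \frac{1}{\left(1 + 221^{2} + 230 \cdot 221\right) - 270} = \frac{1}{\left(1 + 48841 + 50830\right) - 270} = \frac{1}{99672 - 270} = \frac{1}{99402}$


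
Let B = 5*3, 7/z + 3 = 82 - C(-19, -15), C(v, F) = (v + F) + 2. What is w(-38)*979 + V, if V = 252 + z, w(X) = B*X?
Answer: -61913351/111 ≈ -5.5778e+5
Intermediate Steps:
C(v, F) = 2 + F + v (C(v, F) = (F + v) + 2 = 2 + F + v)
z = 7/111 (z = 7/(-3 + (82 - (2 - 15 - 19))) = 7/(-3 + (82 - 1*(-32))) = 7/(-3 + (82 + 32)) = 7/(-3 + 114) = 7/111 ≈ 0.063063)
B = 15
w(X) = 15*X
V = 27979/111 (V = 252 + 7/111 = 27979/111 ≈ 252.06)
w(-38)*979 + V = (15*(-38))*979 + 27979/111 = -570*979 + 27979/111 = -558030 + 27979/111 = -61913351/111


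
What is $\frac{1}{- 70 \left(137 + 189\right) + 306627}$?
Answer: $\frac{1}{283807} \approx 3.5235 \cdot 10^{-6}$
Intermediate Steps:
$\frac{1}{- 70 \left(137 + 189\right) + 306627} = \frac{1}{\left(-70\right) 326 + 306627} = \frac{1}{-22820 + 306627} = \frac{1}{283807}$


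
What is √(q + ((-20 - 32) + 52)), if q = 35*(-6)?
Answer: I*√210 ≈ 14.491*I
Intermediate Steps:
q = -210
√(q + ((-20 - 32) + 52)) = √(-210 + ((-20 - 32) + 52)) = √(-210 + (-52 + 52)) = √(-210 + 0) = √(-210) = I*√210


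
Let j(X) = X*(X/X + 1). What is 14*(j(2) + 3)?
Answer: 98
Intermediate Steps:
j(X) = 2*X (j(X) = X*(1 + 1) = X*2 = 2*X)
14*(j(2) + 3) = 14*(2*2 + 3) = 14*(4 + 3) = 14*7 = 98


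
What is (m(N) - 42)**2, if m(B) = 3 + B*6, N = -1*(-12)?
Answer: 1089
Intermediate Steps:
N = 12
m(B) = 3 + 6*B
(m(N) - 42)**2 = ((3 + 6*12) - 42)**2 = ((3 + 72) - 42)**2 = (75 - 42)**2 = 33**2 = 1089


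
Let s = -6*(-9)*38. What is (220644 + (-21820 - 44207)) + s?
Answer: 156669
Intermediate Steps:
s = 2052 (s = 54*38 = 2052)
(220644 + (-21820 - 44207)) + s = (220644 + (-21820 - 44207)) + 2052 = (220644 - 66027) + 2052 = 154617 + 2052 = 156669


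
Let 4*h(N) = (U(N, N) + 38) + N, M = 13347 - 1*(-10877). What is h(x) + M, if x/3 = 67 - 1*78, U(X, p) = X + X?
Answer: 96835/4 ≈ 24209.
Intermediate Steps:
U(X, p) = 2*X
M = 24224 (M = 13347 + 10877 = 24224)
x = -33 (x = 3*(67 - 1*78) = 3*(67 - 78) = 3*(-11) = -33)
h(N) = 19/2 + 3*N/4 (h(N) = ((2*N + 38) + N)/4 = ((38 + 2*N) + N)/4 = (38 + 3*N)/4 = 19/2 + 3*N/4)
h(x) + M = (19/2 + (3/4)*(-33)) + 24224 = (19/2 - 99/4) + 24224 = -61/4 + 24224 = 96835/4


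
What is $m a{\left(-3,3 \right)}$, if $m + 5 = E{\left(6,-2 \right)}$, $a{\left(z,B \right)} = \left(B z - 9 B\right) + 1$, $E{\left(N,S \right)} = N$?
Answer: $-35$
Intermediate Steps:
$a{\left(z,B \right)} = 1 - 9 B + B z$ ($a{\left(z,B \right)} = \left(- 9 B + B z\right) + 1 = 1 - 9 B + B z$)
$m = 1$ ($m = -5 + 6 = 1$)
$m a{\left(-3,3 \right)} = 1 \left(1 - 27 + 3 \left(-3\right)\right) = 1 \left(1 - 27 - 9\right) = 1 \left(-35\right) = -35$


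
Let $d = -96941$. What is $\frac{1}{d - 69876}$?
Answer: $- \frac{1}{166817} \approx -5.9946 \cdot 10^{-6}$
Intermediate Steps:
$\frac{1}{d - 69876} = \frac{1}{-96941 - 69876} = \frac{1}{-166817} = - \frac{1}{166817}$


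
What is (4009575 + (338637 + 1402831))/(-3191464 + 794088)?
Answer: -5751043/2397376 ≈ -2.3989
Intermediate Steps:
(4009575 + (338637 + 1402831))/(-3191464 + 794088) = (4009575 + 1741468)/(-2397376) = 5751043*(-1/2397376) = -5751043/2397376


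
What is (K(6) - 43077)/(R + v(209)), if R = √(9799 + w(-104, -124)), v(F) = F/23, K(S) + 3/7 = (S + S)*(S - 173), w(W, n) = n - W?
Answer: 13790409/326417 - 16693653*√9779/3590587 ≈ -417.51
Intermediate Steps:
K(S) = -3/7 + 2*S*(-173 + S) (K(S) = -3/7 + (S + S)*(S - 173) = -3/7 + (2*S)*(-173 + S) = -3/7 + 2*S*(-173 + S))
v(F) = F/23 (v(F) = F*(1/23) = F/23)
R = √9779 (R = √(9799 + (-124 - 1*(-104))) = √(9799 + (-124 + 104)) = √(9799 - 20) = √9779 ≈ 98.889)
(K(6) - 43077)/(R + v(209)) = ((-3/7 - 346*6 + 2*6²) - 43077)/(√9779 + (1/23)*209) = ((-3/7 - 2076 + 2*36) - 43077)/(√9779 + 209/23) = ((-3/7 - 2076 + 72) - 43077)/(209/23 + √9779) = (-14031/7 - 43077)/(209/23 + √9779) = -315570/(7*(209/23 + √9779))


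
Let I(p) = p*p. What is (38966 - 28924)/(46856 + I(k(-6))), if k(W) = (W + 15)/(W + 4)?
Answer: 40168/187505 ≈ 0.21422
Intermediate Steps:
k(W) = (15 + W)/(4 + W)
I(p) = p**2
(38966 - 28924)/(46856 + I(k(-6))) = (38966 - 28924)/(46856 + ((15 - 6)/(4 - 6))**2) = 10042/(46856 + (9/(-2))**2) = 10042/(46856 + (-1/2*9)**2) = 10042/(46856 + (-9/2)**2) = 10042/(46856 + 81/4) = 10042/(187505/4) = 10042*(4/187505) = 40168/187505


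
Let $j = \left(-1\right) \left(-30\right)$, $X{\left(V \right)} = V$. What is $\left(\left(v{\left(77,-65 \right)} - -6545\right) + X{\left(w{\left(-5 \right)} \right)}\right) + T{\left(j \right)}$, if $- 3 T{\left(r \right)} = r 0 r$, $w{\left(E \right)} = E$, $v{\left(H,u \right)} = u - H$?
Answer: $6398$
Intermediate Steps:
$j = 30$
$T{\left(r \right)} = 0$ ($T{\left(r \right)} = - \frac{r 0 r}{3} = - \frac{0 r}{3} = \left(- \frac{1}{3}\right) 0 = 0$)
$\left(\left(v{\left(77,-65 \right)} - -6545\right) + X{\left(w{\left(-5 \right)} \right)}\right) + T{\left(j \right)} = \left(\left(\left(-65 - 77\right) - -6545\right) - 5\right) + 0 = \left(\left(\left(-65 - 77\right) + 6545\right) - 5\right) + 0 = \left(\left(-142 + 6545\right) - 5\right) + 0 = \left(6403 - 5\right) + 0 = 6398 + 0 = 6398$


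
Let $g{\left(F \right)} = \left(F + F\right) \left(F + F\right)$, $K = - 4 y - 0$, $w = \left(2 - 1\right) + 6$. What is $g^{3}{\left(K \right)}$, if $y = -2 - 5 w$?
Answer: $672589783760896$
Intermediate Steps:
$w = 7$ ($w = 1 + 6 = 7$)
$y = -37$ ($y = -2 - 35 = -37$)
$K = 148$ ($K = \left(-4\right) \left(-37\right) - 0 = 148 + 0 = 148$)
$g{\left(F \right)} = 4 F^{2}$ ($g{\left(F \right)} = 2 F 2 F = 4 F^{2}$)
$g^{3}{\left(K \right)} = \left(4 \cdot 148^{2}\right)^{3} = \left(4 \cdot 21904\right)^{3} = 87616^{3} = 672589783760896$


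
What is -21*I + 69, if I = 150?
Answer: -3081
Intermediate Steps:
-21*I + 69 = -21*150 + 69 = -3150 + 69 = -3081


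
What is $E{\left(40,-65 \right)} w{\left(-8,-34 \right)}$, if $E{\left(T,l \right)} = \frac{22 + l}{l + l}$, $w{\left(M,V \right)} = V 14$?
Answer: $- \frac{10234}{65} \approx -157.45$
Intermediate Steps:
$w{\left(M,V \right)} = 14 V$
$E{\left(T,l \right)} = \frac{22 + l}{2 l}$
$E{\left(40,-65 \right)} w{\left(-8,-34 \right)} = \frac{22 - 65}{2 \left(-65\right)} 14 \left(-34\right) = \frac{1}{2} \left(- \frac{1}{65}\right) \left(-43\right) \left(-476\right) = \frac{43}{130} \left(-476\right) = - \frac{10234}{65}$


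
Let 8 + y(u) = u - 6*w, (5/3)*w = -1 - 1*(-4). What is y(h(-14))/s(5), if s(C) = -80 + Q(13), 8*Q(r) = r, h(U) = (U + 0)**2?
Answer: -7088/3135 ≈ -2.2609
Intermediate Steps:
h(U) = U**2
Q(r) = r/8
w = 9/5 (w = 3*(-1 - 1*(-4))/5 = 3*(-1 + 4)/5 = (3/5)*3 = 9/5 ≈ 1.8000)
s(C) = -627/8 (s(C) = -80 + (1/8)*13 = -80 + 13/8 = -627/8)
y(u) = -94/5 + u (y(u) = -8 + (u - 6*9/5) = -8 + (u - 54/5) = -8 + (-54/5 + u) = -94/5 + u)
y(h(-14))/s(5) = (-94/5 + (-14)**2)/(-627/8) = (-94/5 + 196)*(-8/627) = (886/5)*(-8/627) = -7088/3135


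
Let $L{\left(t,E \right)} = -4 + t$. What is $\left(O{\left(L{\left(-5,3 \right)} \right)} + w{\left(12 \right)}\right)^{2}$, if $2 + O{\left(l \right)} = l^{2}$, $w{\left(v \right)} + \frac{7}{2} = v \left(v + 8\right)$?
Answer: $\frac{398161}{4} \approx 99540.0$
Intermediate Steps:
$w{\left(v \right)} = - \frac{7}{2} + v \left(8 + v\right)$ ($w{\left(v \right)} = - \frac{7}{2} + v \left(v + 8\right) = - \frac{7}{2} + v \left(8 + v\right)$)
$O{\left(l \right)} = -2 + l^{2}$
$\left(O{\left(L{\left(-5,3 \right)} \right)} + w{\left(12 \right)}\right)^{2} = \left(\left(-2 + \left(-4 - 5\right)^{2}\right) + \left(- \frac{7}{2} + 12^{2} + 8 \cdot 12\right)\right)^{2} = \left(\left(-2 + \left(-9\right)^{2}\right) + \left(- \frac{7}{2} + 144 + 96\right)\right)^{2} = \left(\left(-2 + 81\right) + \frac{473}{2}\right)^{2} = \left(79 + \frac{473}{2}\right)^{2} = \left(\frac{631}{2}\right)^{2} = \frac{398161}{4}$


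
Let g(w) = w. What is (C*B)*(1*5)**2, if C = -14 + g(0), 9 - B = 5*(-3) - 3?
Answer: -9450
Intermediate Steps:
B = 27 (B = 9 - (5*(-3) - 3) = 9 - (-15 - 3) = 9 - 1*(-18) = 9 + 18 = 27)
C = -14 (C = -14 + 0 = -14)
(C*B)*(1*5)**2 = (-14*27)*(1*5)**2 = -378*5**2 = -378*25 = -9450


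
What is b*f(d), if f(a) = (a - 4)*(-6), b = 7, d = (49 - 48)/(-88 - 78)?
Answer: 13965/83 ≈ 168.25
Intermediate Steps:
d = -1/166 (d = 1/(-166) = 1*(-1/166) = -1/166 ≈ -0.0060241)
f(a) = 24 - 6*a (f(a) = (-4 + a)*(-6) = 24 - 6*a)
b*f(d) = 7*(24 - 6*(-1/166)) = 7*(24 + 3/83) = 7*(1995/83) = 13965/83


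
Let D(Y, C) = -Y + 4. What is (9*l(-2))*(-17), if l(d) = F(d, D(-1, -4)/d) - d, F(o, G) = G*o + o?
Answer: -765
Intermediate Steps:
D(Y, C) = 4 - Y
F(o, G) = o + G*o
l(d) = -d + d*(1 + 5/d) (l(d) = d*(1 + (4 - 1*(-1))/d) - d = d*(1 + (4 + 1)/d) - d = d*(1 + 5/d) - d = -d + d*(1 + 5/d))
(9*l(-2))*(-17) = (9*5)*(-17) = 45*(-17) = -765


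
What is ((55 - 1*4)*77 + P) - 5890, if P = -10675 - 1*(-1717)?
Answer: -10921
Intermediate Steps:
P = -8958 (P = -10675 + 1717 = -8958)
((55 - 1*4)*77 + P) - 5890 = ((55 - 1*4)*77 - 8958) - 5890 = ((55 - 4)*77 - 8958) - 5890 = (51*77 - 8958) - 5890 = (3927 - 8958) - 5890 = -5031 - 5890 = -10921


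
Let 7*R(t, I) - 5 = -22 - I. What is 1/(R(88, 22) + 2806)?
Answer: 7/19603 ≈ 0.00035709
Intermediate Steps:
R(t, I) = -17/7 - I/7 (R(t, I) = 5/7 + (-22 - I)/7 = 5/7 + (-22/7 - I/7) = -17/7 - I/7)
1/(R(88, 22) + 2806) = 1/((-17/7 - 1/7*22) + 2806) = 1/((-17/7 - 22/7) + 2806) = 1/(-39/7 + 2806) = 1/(19603/7) = 7/19603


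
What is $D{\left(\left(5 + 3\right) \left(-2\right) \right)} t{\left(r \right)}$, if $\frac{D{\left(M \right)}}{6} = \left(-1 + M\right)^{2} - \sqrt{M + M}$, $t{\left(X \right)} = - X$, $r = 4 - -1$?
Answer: $-8670 + 120 i \sqrt{2} \approx -8670.0 + 169.71 i$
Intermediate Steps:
$r = 5$ ($r = 4 + 1 = 5$)
$D{\left(M \right)} = 6 \left(-1 + M\right)^{2} - 6 \sqrt{2} \sqrt{M}$ ($D{\left(M \right)} = 6 \left(\left(-1 + M\right)^{2} - \sqrt{M + M}\right) = 6 \left(\left(-1 + M\right)^{2} - \sqrt{2 M}\right) = 6 \left(\left(-1 + M\right)^{2} - \sqrt{2} \sqrt{M}\right) = 6 \left(-1 + M\right)^{2} - 6 \sqrt{2} \sqrt{M}$)
$D{\left(\left(5 + 3\right) \left(-2\right) \right)} t{\left(r \right)} = \left(6 \left(-1 + \left(5 + 3\right) \left(-2\right)\right)^{2} - 6 \sqrt{2} \sqrt{\left(5 + 3\right) \left(-2\right)}\right) \left(\left(-1\right) 5\right) = \left(6 \left(-1 + 8 \left(-2\right)\right)^{2} - 6 \sqrt{2} \sqrt{8 \left(-2\right)}\right) \left(-5\right) = \left(6 \left(-1 - 16\right)^{2} - 6 \sqrt{2} \sqrt{-16}\right) \left(-5\right) = \left(6 \left(-17\right)^{2} - 6 \sqrt{2} \cdot 4 i\right) \left(-5\right) = \left(6 \cdot 289 - 24 i \sqrt{2}\right) \left(-5\right) = \left(1734 - 24 i \sqrt{2}\right) \left(-5\right) = -8670 + 120 i \sqrt{2}$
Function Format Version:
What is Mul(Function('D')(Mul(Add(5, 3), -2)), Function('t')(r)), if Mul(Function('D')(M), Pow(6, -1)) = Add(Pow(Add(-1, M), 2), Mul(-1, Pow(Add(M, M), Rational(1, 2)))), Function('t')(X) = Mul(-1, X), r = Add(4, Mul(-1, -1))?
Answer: Add(-8670, Mul(120, I, Pow(2, Rational(1, 2)))) ≈ Add(-8670.0, Mul(169.71, I))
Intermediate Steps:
r = 5 (r = Add(4, 1) = 5)
Function('D')(M) = Add(Mul(6, Pow(Add(-1, M), 2)), Mul(-6, Pow(2, Rational(1, 2)), Pow(M, Rational(1, 2)))) (Function('D')(M) = Mul(6, Add(Pow(Add(-1, M), 2), Mul(-1, Pow(Add(M, M), Rational(1, 2))))) = Mul(6, Add(Pow(Add(-1, M), 2), Mul(-1, Pow(Mul(2, M), Rational(1, 2))))) = Mul(6, Add(Pow(Add(-1, M), 2), Mul(-1, Mul(Pow(2, Rational(1, 2)), Pow(M, Rational(1, 2)))))) = Mul(6, Add(Pow(Add(-1, M), 2), Mul(-1, Pow(2, Rational(1, 2)), Pow(M, Rational(1, 2))))) = Add(Mul(6, Pow(Add(-1, M), 2)), Mul(-6, Pow(2, Rational(1, 2)), Pow(M, Rational(1, 2)))))
Mul(Function('D')(Mul(Add(5, 3), -2)), Function('t')(r)) = Mul(Add(Mul(6, Pow(Add(-1, Mul(Add(5, 3), -2)), 2)), Mul(-6, Pow(2, Rational(1, 2)), Pow(Mul(Add(5, 3), -2), Rational(1, 2)))), Mul(-1, 5)) = Mul(Add(Mul(6, Pow(Add(-1, Mul(8, -2)), 2)), Mul(-6, Pow(2, Rational(1, 2)), Pow(Mul(8, -2), Rational(1, 2)))), -5) = Mul(Add(Mul(6, Pow(Add(-1, -16), 2)), Mul(-6, Pow(2, Rational(1, 2)), Pow(-16, Rational(1, 2)))), -5) = Mul(Add(Mul(6, Pow(-17, 2)), Mul(-6, Pow(2, Rational(1, 2)), Mul(4, I))), -5) = Mul(Add(Mul(6, 289), Mul(-24, I, Pow(2, Rational(1, 2)))), -5) = Mul(Add(1734, Mul(-24, I, Pow(2, Rational(1, 2)))), -5) = Add(-8670, Mul(120, I, Pow(2, Rational(1, 2))))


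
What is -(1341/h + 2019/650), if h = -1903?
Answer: -2970507/1236950 ≈ -2.4015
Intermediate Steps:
-(1341/h + 2019/650) = -(1341/(-1903) + 2019/650) = -(1341*(-1/1903) + 2019*(1/650)) = -(-1341/1903 + 2019/650) = -1*2970507/1236950 = -2970507/1236950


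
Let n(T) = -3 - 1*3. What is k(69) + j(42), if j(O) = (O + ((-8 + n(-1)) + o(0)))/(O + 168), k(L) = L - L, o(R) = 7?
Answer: ⅙ ≈ 0.16667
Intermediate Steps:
n(T) = -6 (n(T) = -3 - 3 = -6)
k(L) = 0
j(O) = (-7 + O)/(168 + O) (j(O) = (O + ((-8 - 6) + 7))/(O + 168) = (O + (-14 + 7))/(168 + O) = (O - 7)/(168 + O) = (-7 + O)/(168 + O))
k(69) + j(42) = 0 + (-7 + 42)/(168 + 42) = 0 + 35/210 = 0 + (1/210)*35 = 0 + ⅙ = ⅙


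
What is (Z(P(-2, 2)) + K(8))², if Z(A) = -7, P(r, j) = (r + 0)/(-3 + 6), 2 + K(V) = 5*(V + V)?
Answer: 5041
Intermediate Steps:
K(V) = -2 + 10*V (K(V) = -2 + 5*(V + V) = -2 + 5*(2*V) = -2 + 10*V)
P(r, j) = r/3
(Z(P(-2, 2)) + K(8))² = (-7 + (-2 + 10*8))² = (-7 + (-2 + 80))² = (-7 + 78)² = 71² = 5041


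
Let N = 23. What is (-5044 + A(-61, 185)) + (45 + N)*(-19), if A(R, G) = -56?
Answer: -6392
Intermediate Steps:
(-5044 + A(-61, 185)) + (45 + N)*(-19) = (-5044 - 56) + (45 + 23)*(-19) = -5100 + 68*(-19) = -5100 - 1292 = -6392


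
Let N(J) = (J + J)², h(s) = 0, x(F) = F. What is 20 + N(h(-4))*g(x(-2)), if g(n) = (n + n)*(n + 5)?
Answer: 20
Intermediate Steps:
N(J) = 4*J² (N(J) = (2*J)² = 4*J²)
g(n) = 2*n*(5 + n) (g(n) = (2*n)*(5 + n) = 2*n*(5 + n))
20 + N(h(-4))*g(x(-2)) = 20 + (4*0²)*(2*(-2)*(5 - 2)) = 20 + (4*0)*(2*(-2)*3) = 20 + 0*(-12) = 20 + 0 = 20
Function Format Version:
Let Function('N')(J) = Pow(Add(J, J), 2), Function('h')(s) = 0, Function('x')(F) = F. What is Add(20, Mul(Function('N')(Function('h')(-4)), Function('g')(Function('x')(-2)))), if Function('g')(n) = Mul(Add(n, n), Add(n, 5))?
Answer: 20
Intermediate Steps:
Function('N')(J) = Mul(4, Pow(J, 2)) (Function('N')(J) = Pow(Mul(2, J), 2) = Mul(4, Pow(J, 2)))
Function('g')(n) = Mul(2, n, Add(5, n)) (Function('g')(n) = Mul(Mul(2, n), Add(5, n)) = Mul(2, n, Add(5, n)))
Add(20, Mul(Function('N')(Function('h')(-4)), Function('g')(Function('x')(-2)))) = Add(20, Mul(Mul(4, Pow(0, 2)), Mul(2, -2, Add(5, -2)))) = Add(20, Mul(Mul(4, 0), Mul(2, -2, 3))) = Add(20, Mul(0, -12)) = Add(20, 0) = 20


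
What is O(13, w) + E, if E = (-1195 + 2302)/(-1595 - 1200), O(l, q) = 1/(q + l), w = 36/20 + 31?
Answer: -239528/640055 ≈ -0.37423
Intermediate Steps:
w = 164/5 (w = 36*(1/20) + 31 = 9/5 + 31 = 164/5 ≈ 32.800)
O(l, q) = 1/(l + q)
E = -1107/2795 (E = 1107/(-2795) = 1107*(-1/2795) = -1107/2795 ≈ -0.39606)
O(13, w) + E = 1/(13 + 164/5) - 1107/2795 = 1/(229/5) - 1107/2795 = 5/229 - 1107/2795 = -239528/640055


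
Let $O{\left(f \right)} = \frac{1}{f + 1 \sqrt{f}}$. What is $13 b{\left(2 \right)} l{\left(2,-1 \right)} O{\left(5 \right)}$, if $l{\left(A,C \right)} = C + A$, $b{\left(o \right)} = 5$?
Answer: $\frac{65}{4} - \frac{13 \sqrt{5}}{4} \approx 8.9828$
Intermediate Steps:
$O{\left(f \right)} = \frac{1}{f + \sqrt{f}}$
$l{\left(A,C \right)} = A + C$
$13 b{\left(2 \right)} l{\left(2,-1 \right)} O{\left(5 \right)} = 13 \cdot 5 \frac{2 - 1}{5 + \sqrt{5}} = 65 \cdot 1 \frac{1}{5 + \sqrt{5}} = \frac{65}{5 + \sqrt{5}}$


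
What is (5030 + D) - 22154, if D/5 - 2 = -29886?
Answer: -166544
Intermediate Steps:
D = -149420 (D = 10 + 5*(-29886) = 10 - 149430 = -149420)
(5030 + D) - 22154 = (5030 - 149420) - 22154 = -144390 - 22154 = -166544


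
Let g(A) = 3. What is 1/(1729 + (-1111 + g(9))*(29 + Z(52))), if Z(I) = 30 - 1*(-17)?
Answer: -1/82479 ≈ -1.2124e-5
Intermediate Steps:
Z(I) = 47 (Z(I) = 30 + 17 = 47)
1/(1729 + (-1111 + g(9))*(29 + Z(52))) = 1/(1729 + (-1111 + 3)*(29 + 47)) = 1/(1729 - 1108*76) = 1/(1729 - 84208) = 1/(-82479) = -1/82479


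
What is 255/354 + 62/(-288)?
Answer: 4291/8496 ≈ 0.50506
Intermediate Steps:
255/354 + 62/(-288) = 255*(1/354) + 62*(-1/288) = 85/118 - 31/144 = 4291/8496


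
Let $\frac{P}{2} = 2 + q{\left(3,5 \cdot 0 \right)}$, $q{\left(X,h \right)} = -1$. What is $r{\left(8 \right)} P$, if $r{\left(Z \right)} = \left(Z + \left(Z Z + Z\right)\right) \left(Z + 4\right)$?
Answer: $1920$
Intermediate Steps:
$P = 2$ ($P = 2 \left(2 - 1\right) = 2 \cdot 1 = 2$)
$r{\left(Z \right)} = \left(4 + Z\right) \left(Z^{2} + 2 Z\right)$ ($r{\left(Z \right)} = \left(Z + \left(Z^{2} + Z\right)\right) \left(4 + Z\right) = \left(Z + \left(Z + Z^{2}\right)\right) \left(4 + Z\right) = \left(Z^{2} + 2 Z\right) \left(4 + Z\right) = \left(4 + Z\right) \left(Z^{2} + 2 Z\right)$)
$r{\left(8 \right)} P = 8 \left(8 + 8^{2} + 6 \cdot 8\right) 2 = 8 \left(8 + 64 + 48\right) 2 = 8 \cdot 120 \cdot 2 = 960 \cdot 2 = 1920$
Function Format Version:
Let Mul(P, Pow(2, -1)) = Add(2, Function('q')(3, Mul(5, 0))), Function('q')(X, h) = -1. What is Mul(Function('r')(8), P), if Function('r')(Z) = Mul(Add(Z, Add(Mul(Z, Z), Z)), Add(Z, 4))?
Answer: 1920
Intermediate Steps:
P = 2 (P = Mul(2, Add(2, -1)) = Mul(2, 1) = 2)
Function('r')(Z) = Mul(Add(4, Z), Add(Pow(Z, 2), Mul(2, Z))) (Function('r')(Z) = Mul(Add(Z, Add(Pow(Z, 2), Z)), Add(4, Z)) = Mul(Add(Z, Add(Z, Pow(Z, 2))), Add(4, Z)) = Mul(Add(Pow(Z, 2), Mul(2, Z)), Add(4, Z)) = Mul(Add(4, Z), Add(Pow(Z, 2), Mul(2, Z))))
Mul(Function('r')(8), P) = Mul(Mul(8, Add(8, Pow(8, 2), Mul(6, 8))), 2) = Mul(Mul(8, Add(8, 64, 48)), 2) = Mul(Mul(8, 120), 2) = Mul(960, 2) = 1920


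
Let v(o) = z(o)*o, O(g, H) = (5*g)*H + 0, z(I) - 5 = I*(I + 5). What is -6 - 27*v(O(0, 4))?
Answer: -6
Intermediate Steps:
z(I) = 5 + I*(5 + I) (z(I) = 5 + I*(I + 5) = 5 + I*(5 + I))
O(g, H) = 5*H*g (O(g, H) = 5*H*g + 0 = 5*H*g)
v(o) = o*(5 + o² + 5*o) (v(o) = (5 + o² + 5*o)*o = o*(5 + o² + 5*o))
-6 - 27*v(O(0, 4)) = -6 - 27*(5*4*0)*(5 + (5*4*0)² + 5*(5*4*0)) = -6 - 27*0*(5 + 0² + 5*0) = -6 - 27*0*(5 + 0 + 0) = -6 - 27*0*5 = -6 - 27*0 = -6 - 1*0 = -6 + 0 = -6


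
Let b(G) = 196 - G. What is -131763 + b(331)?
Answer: -131898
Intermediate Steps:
-131763 + b(331) = -131763 + (196 - 1*331) = -131763 + (196 - 331) = -131763 - 135 = -131898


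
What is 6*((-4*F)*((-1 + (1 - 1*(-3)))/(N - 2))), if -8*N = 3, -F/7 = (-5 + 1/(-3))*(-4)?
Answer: -86016/19 ≈ -4527.2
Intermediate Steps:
F = -448/3 (F = -7*(-5 + 1/(-3))*(-4) = -7*(-5 - 1/3)*(-4) = -(-112)*(-4)/3 = -7*64/3 = -448/3 ≈ -149.33)
N = -3/8 (N = -1/8*3 = -3/8 ≈ -0.37500)
6*((-4*F)*((-1 + (1 - 1*(-3)))/(N - 2))) = 6*((-4*(-448/3))*((-1 + (1 - 1*(-3)))/(-3/8 - 2))) = 6*(1792*((-1 + (1 + 3))/(-19/8))/3) = 6*(1792*((-1 + 4)*(-8/19))/3) = 6*(1792*(3*(-8/19))/3) = 6*((1792/3)*(-24/19)) = 6*(-14336/19) = -86016/19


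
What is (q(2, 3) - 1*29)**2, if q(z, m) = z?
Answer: 729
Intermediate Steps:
(q(2, 3) - 1*29)**2 = (2 - 1*29)**2 = (2 - 29)**2 = (-27)**2 = 729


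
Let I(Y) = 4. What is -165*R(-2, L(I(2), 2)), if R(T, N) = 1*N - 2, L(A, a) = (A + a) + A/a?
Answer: -990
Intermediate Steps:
L(A, a) = A + a + A/a
R(T, N) = -2 + N (R(T, N) = N - 2 = -2 + N)
-165*R(-2, L(I(2), 2)) = -165*(-2 + (4 + 2 + 4/2)) = -165*(-2 + (4 + 2 + 4*(1/2))) = -165*(-2 + (4 + 2 + 2)) = -165*(-2 + 8) = -165*6 = -990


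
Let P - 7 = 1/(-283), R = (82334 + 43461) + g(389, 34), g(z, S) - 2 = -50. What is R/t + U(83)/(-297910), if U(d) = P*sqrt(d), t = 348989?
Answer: 125747/348989 - 198*sqrt(83)/8430853 ≈ 0.36010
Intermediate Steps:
g(z, S) = -48 (g(z, S) = 2 - 50 = -48)
R = 125747 (R = (82334 + 43461) - 48 = 125795 - 48 = 125747)
P = 1980/283 (P = 7 + 1/(-283) = 7 - 1/283 = 1980/283 ≈ 6.9965)
U(d) = 1980*sqrt(d)/283
R/t + U(83)/(-297910) = 125747/348989 + (1980*sqrt(83)/283)/(-297910) = 125747*(1/348989) + (1980*sqrt(83)/283)*(-1/297910) = 125747/348989 - 198*sqrt(83)/8430853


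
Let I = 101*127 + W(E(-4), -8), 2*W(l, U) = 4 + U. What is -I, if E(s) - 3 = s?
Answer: -12825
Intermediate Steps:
E(s) = 3 + s
W(l, U) = 2 + U/2 (W(l, U) = (4 + U)/2 = 2 + U/2)
I = 12825 (I = 101*127 + (2 + (1/2)*(-8)) = 12827 + (2 - 4) = 12827 - 2 = 12825)
-I = -1*12825 = -12825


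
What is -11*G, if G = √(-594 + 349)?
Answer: -77*I*√5 ≈ -172.18*I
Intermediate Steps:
G = 7*I*√5 (G = √(-245) = 7*I*√5 ≈ 15.652*I)
-11*G = -77*I*√5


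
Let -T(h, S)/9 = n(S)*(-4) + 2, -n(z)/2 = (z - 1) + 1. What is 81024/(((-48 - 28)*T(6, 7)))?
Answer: 3376/1653 ≈ 2.0423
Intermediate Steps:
n(z) = -2*z (n(z) = -2*((z - 1) + 1) = -2*((-1 + z) + 1) = -2*z)
T(h, S) = -18 - 72*S (T(h, S) = -9*(-2*S*(-4) + 2) = -9*(8*S + 2) = -9*(2 + 8*S) = -18 - 72*S)
81024/(((-48 - 28)*T(6, 7))) = 81024/(((-48 - 28)*(-18 - 72*7))) = 81024/((-76*(-18 - 504))) = 81024/((-76*(-522))) = 81024/39672 = 81024*(1/39672) = 3376/1653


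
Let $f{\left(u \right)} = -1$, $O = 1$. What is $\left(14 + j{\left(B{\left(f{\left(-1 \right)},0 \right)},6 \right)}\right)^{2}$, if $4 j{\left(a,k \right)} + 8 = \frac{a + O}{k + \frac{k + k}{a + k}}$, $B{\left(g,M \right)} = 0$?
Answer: $\frac{148225}{1024} \approx 144.75$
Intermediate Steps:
$j{\left(a,k \right)} = -2 + \frac{1 + a}{4 \left(k + \frac{2 k}{a + k}\right)}$ ($j{\left(a,k \right)} = -2 + \frac{\left(a + 1\right) \frac{1}{k + \frac{k + k}{a + k}}}{4} = -2 + \frac{\left(1 + a\right) \frac{1}{k + \frac{2 k}{a + k}}}{4} = -2 + \frac{\frac{1}{k + \frac{2 k}{a + k}} \left(1 + a\right)}{4} = -2 + \frac{1 + a}{4 \left(k + \frac{2 k}{a + k}\right)}$)
$\left(14 + j{\left(B{\left(f{\left(-1 \right)},0 \right)},6 \right)}\right)^{2} = \left(14 + \frac{0 + 0^{2} - 90 - 8 \cdot 6^{2} - 0 \cdot 6}{4 \cdot 6 \left(2 + 0 + 6\right)}\right)^{2} = \left(14 + \frac{1}{4} \cdot \frac{1}{6} \cdot \frac{1}{8} \left(0 + 0 - 90 - 288 + 0\right)\right)^{2} = \left(14 + \frac{1}{4} \cdot \frac{1}{6} \cdot \frac{1}{8} \left(-378\right)\right)^{2} = \left(14 - \frac{63}{32}\right)^{2} = \left(\frac{385}{32}\right)^{2} = \frac{148225}{1024}$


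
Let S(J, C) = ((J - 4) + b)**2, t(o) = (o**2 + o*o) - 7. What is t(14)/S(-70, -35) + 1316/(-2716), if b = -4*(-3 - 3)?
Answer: -16031/48500 ≈ -0.33054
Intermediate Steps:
t(o) = -7 + 2*o**2 (t(o) = (o**2 + o**2) - 7 = 2*o**2 - 7 = -7 + 2*o**2)
b = 24 (b = -4*(-6) = 24)
S(J, C) = (20 + J)**2 (S(J, C) = ((J - 4) + 24)**2 = ((-4 + J) + 24)**2 = (20 + J)**2)
t(14)/S(-70, -35) + 1316/(-2716) = (-7 + 2*14**2)/((20 - 70)**2) + 1316/(-2716) = (-7 + 2*196)/((-50)**2) + 1316*(-1/2716) = (-7 + 392)/2500 - 47/97 = 385*(1/2500) - 47/97 = 77/500 - 47/97 = -16031/48500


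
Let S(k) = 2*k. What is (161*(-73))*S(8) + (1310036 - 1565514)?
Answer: -443526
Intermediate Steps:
(161*(-73))*S(8) + (1310036 - 1565514) = (161*(-73))*(2*8) + (1310036 - 1565514) = -11753*16 - 255478 = -188048 - 255478 = -443526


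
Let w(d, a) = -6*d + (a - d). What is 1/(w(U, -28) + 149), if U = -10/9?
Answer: 9/1159 ≈ 0.0077653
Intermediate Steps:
U = -10/9 (U = -10*⅑ = -10/9 ≈ -1.1111)
w(d, a) = a - 7*d
1/(w(U, -28) + 149) = 1/((-28 - 7*(-10/9)) + 149) = 1/((-28 + 70/9) + 149) = 1/(-182/9 + 149) = 1/(1159/9) = 9/1159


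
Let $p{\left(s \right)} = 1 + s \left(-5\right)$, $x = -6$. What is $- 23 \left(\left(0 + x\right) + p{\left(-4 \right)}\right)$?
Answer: $-345$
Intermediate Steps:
$p{\left(s \right)} = 1 - 5 s$
$- 23 \left(\left(0 + x\right) + p{\left(-4 \right)}\right) = - 23 \left(\left(0 - 6\right) + \left(1 - -20\right)\right) = - 23 \left(-6 + \left(1 + 20\right)\right) = - 23 \left(-6 + 21\right) = \left(-23\right) 15 = -345$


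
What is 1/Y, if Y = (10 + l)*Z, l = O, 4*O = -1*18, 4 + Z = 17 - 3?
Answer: 1/55 ≈ 0.018182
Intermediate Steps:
Z = 10 (Z = -4 + (17 - 3) = -4 + 14 = 10)
O = -9/2 (O = (-1*18)/4 = (¼)*(-18) = -9/2 ≈ -4.5000)
l = -9/2 ≈ -4.5000
Y = 55 (Y = (10 - 9/2)*10 = (11/2)*10 = 55)
1/Y = 1/55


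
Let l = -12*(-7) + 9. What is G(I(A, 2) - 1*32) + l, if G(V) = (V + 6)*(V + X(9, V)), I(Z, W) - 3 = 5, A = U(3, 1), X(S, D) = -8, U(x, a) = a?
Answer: 669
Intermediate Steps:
A = 1
I(Z, W) = 8 (I(Z, W) = 3 + 5 = 8)
G(V) = (-8 + V)*(6 + V) (G(V) = (V + 6)*(V - 8) = (6 + V)*(-8 + V) = (-8 + V)*(6 + V))
l = 93 (l = 84 + 9 = 93)
G(I(A, 2) - 1*32) + l = (-48 + (8 - 1*32)² - 2*(8 - 1*32)) + 93 = (-48 + (8 - 32)² - 2*(8 - 32)) + 93 = (-48 + (-24)² - 2*(-24)) + 93 = (-48 + 576 + 48) + 93 = 576 + 93 = 669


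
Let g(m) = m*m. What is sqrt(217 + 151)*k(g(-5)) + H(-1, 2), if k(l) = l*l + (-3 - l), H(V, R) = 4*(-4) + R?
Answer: -14 + 2388*sqrt(23) ≈ 11438.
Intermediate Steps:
g(m) = m**2
H(V, R) = -16 + R
k(l) = -3 + l**2 - l (k(l) = l**2 + (-3 - l) = -3 + l**2 - l)
sqrt(217 + 151)*k(g(-5)) + H(-1, 2) = sqrt(217 + 151)*(-3 + ((-5)**2)**2 - 1*(-5)**2) + (-16 + 2) = sqrt(368)*(-3 + 25**2 - 1*25) - 14 = (4*sqrt(23))*(-3 + 625 - 25) - 14 = (4*sqrt(23))*597 - 14 = 2388*sqrt(23) - 14 = -14 + 2388*sqrt(23)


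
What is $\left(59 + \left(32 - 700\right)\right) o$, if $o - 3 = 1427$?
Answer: $-870870$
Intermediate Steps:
$o = 1430$ ($o = 3 + 1427 = 1430$)
$\left(59 + \left(32 - 700\right)\right) o = \left(59 + \left(32 - 700\right)\right) 1430 = \left(59 - 668\right) 1430 = \left(-609\right) 1430 = -870870$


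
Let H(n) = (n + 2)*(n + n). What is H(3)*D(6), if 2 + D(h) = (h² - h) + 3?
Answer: 930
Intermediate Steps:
D(h) = 1 + h² - h (D(h) = -2 + ((h² - h) + 3) = -2 + (3 + h² - h) = 1 + h² - h)
H(n) = 2*n*(2 + n) (H(n) = (2 + n)*(2*n) = 2*n*(2 + n))
H(3)*D(6) = (2*3*(2 + 3))*(1 + 6² - 1*6) = (2*3*5)*(1 + 36 - 6) = 30*31 = 930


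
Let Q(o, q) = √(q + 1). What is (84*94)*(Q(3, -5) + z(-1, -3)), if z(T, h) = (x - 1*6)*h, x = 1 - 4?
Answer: 213192 + 15792*I ≈ 2.1319e+5 + 15792.0*I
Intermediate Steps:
x = -3
Q(o, q) = √(1 + q)
z(T, h) = -9*h (z(T, h) = (-3 - 1*6)*h = (-3 - 6)*h = -9*h)
(84*94)*(Q(3, -5) + z(-1, -3)) = (84*94)*(√(1 - 5) - 9*(-3)) = 7896*(√(-4) + 27) = 7896*(2*I + 27) = 7896*(27 + 2*I) = 213192 + 15792*I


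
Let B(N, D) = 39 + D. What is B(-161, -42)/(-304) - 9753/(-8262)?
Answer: 498283/418608 ≈ 1.1903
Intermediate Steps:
B(-161, -42)/(-304) - 9753/(-8262) = (39 - 42)/(-304) - 9753/(-8262) = -3*(-1/304) - 9753*(-1/8262) = 3/304 + 3251/2754 = 498283/418608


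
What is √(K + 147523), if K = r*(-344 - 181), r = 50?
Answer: √121273 ≈ 348.24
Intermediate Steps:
K = -26250 (K = 50*(-344 - 181) = 50*(-525) = -26250)
√(K + 147523) = √(-26250 + 147523) = √121273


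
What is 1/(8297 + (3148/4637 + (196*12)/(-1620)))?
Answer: 625995/5193396643 ≈ 0.00012054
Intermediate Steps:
1/(8297 + (3148/4637 + (196*12)/(-1620))) = 1/(8297 + (3148*(1/4637) + 2352*(-1/1620))) = 1/(8297 + (3148/4637 - 196/135)) = 1/(8297 - 483872/625995) = 1/(5193396643/625995) = 625995/5193396643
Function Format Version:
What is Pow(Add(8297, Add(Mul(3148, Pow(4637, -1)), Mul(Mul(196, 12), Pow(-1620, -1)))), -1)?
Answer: Rational(625995, 5193396643) ≈ 0.00012054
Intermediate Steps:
Pow(Add(8297, Add(Mul(3148, Pow(4637, -1)), Mul(Mul(196, 12), Pow(-1620, -1)))), -1) = Pow(Add(8297, Add(Mul(3148, Rational(1, 4637)), Mul(2352, Rational(-1, 1620)))), -1) = Pow(Add(8297, Add(Rational(3148, 4637), Rational(-196, 135))), -1) = Pow(Add(8297, Rational(-483872, 625995)), -1) = Pow(Rational(5193396643, 625995), -1) = Rational(625995, 5193396643)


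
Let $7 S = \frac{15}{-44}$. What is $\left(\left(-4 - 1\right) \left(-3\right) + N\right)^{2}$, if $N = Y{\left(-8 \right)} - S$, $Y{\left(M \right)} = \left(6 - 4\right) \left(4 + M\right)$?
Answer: $\frac{4713241}{94864} \approx 49.684$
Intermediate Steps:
$S = - \frac{15}{308}$ ($S = \frac{15 \frac{1}{-44}}{7} = \frac{15 \left(- \frac{1}{44}\right)}{7} = \frac{1}{7} \left(- \frac{15}{44}\right) = - \frac{15}{308} \approx -0.048701$)
$Y{\left(M \right)} = 8 + 2 M$ ($Y{\left(M \right)} = 2 \left(4 + M\right) = 8 + 2 M$)
$N = - \frac{2449}{308}$ ($N = \left(8 + 2 \left(-8\right)\right) - - \frac{15}{308} = \left(8 - 16\right) + \frac{15}{308} = -8 + \frac{15}{308} = - \frac{2449}{308} \approx -7.9513$)
$\left(\left(-4 - 1\right) \left(-3\right) + N\right)^{2} = \left(\left(-4 - 1\right) \left(-3\right) - \frac{2449}{308}\right)^{2} = \left(\left(-5\right) \left(-3\right) - \frac{2449}{308}\right)^{2} = \left(15 - \frac{2449}{308}\right)^{2} = \left(\frac{2171}{308}\right)^{2} = \frac{4713241}{94864}$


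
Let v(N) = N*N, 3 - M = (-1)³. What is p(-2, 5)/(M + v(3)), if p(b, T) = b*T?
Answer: -10/13 ≈ -0.76923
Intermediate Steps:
p(b, T) = T*b
M = 4 (M = 3 - 1*(-1)³ = 3 - 1*(-1) = 3 + 1 = 4)
v(N) = N²
p(-2, 5)/(M + v(3)) = (5*(-2))/(4 + 3²) = -10/(4 + 9) = -10/13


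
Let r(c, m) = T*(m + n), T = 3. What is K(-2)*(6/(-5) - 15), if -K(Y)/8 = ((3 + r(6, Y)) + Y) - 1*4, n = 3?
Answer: 0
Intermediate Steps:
r(c, m) = 9 + 3*m (r(c, m) = 3*(m + 3) = 3*(3 + m) = 9 + 3*m)
K(Y) = -64 - 32*Y (K(Y) = -8*(((3 + (9 + 3*Y)) + Y) - 1*4) = -8*(((12 + 3*Y) + Y) - 4) = -8*((12 + 4*Y) - 4) = -8*(8 + 4*Y) = -64 - 32*Y)
K(-2)*(6/(-5) - 15) = (-64 - 32*(-2))*(6/(-5) - 15) = (-64 + 64)*(6*(-⅕) - 15) = 0*(-6/5 - 15) = 0*(-81/5) = 0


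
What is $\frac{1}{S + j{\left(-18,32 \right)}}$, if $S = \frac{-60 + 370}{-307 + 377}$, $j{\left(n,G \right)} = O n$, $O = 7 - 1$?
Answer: $- \frac{7}{725} \approx -0.0096552$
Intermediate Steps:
$O = 6$
$j{\left(n,G \right)} = 6 n$
$S = \frac{31}{7}$ ($S = \frac{310}{70} = 310 \cdot \frac{1}{70} = \frac{31}{7} \approx 4.4286$)
$\frac{1}{S + j{\left(-18,32 \right)}} = \frac{1}{\frac{31}{7} + 6 \left(-18\right)} = \frac{1}{\frac{31}{7} - 108} = \frac{1}{- \frac{725}{7}} = - \frac{7}{725}$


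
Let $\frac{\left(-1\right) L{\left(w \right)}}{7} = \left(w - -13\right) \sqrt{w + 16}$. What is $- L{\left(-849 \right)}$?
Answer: $- 40964 i \sqrt{17} \approx - 1.689 \cdot 10^{5} i$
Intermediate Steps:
$L{\left(w \right)} = - 7 \sqrt{16 + w} \left(13 + w\right)$ ($L{\left(w \right)} = - 7 \left(w - -13\right) \sqrt{w + 16} = - 7 \left(w + 13\right) \sqrt{16 + w} = - 7 \left(13 + w\right) \sqrt{16 + w} = - 7 \sqrt{16 + w} \left(13 + w\right)$)
$- L{\left(-849 \right)} = - 7 \sqrt{16 - 849} \left(-13 - -849\right) = - 7 \sqrt{-833} \left(-13 + 849\right) = - 7 \cdot 7 i \sqrt{17} \cdot 836 = - 40964 i \sqrt{17}$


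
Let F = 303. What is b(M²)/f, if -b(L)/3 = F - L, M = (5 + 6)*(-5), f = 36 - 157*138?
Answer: -1361/3605 ≈ -0.37753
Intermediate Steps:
f = -21630 (f = 36 - 21666 = -21630)
M = -55 (M = 11*(-5) = -55)
b(L) = -909 + 3*L (b(L) = -3*(303 - L) = -909 + 3*L)
b(M²)/f = (-909 + 3*(-55)²)/(-21630) = (-909 + 3*3025)*(-1/21630) = (-909 + 9075)*(-1/21630) = 8166*(-1/21630) = -1361/3605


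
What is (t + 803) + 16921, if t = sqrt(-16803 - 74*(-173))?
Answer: 17724 + I*sqrt(4001) ≈ 17724.0 + 63.253*I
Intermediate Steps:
t = I*sqrt(4001) (t = sqrt(-16803 + 12802) = sqrt(-4001) = I*sqrt(4001) ≈ 63.253*I)
(t + 803) + 16921 = (I*sqrt(4001) + 803) + 16921 = (803 + I*sqrt(4001)) + 16921 = 17724 + I*sqrt(4001)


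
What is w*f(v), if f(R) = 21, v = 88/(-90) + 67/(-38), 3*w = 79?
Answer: 553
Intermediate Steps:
w = 79/3 (w = (1/3)*79 = 79/3 ≈ 26.333)
v = -4687/1710 (v = 88*(-1/90) + 67*(-1/38) = -44/45 - 67/38 = -4687/1710 ≈ -2.7409)
w*f(v) = (79/3)*21 = 553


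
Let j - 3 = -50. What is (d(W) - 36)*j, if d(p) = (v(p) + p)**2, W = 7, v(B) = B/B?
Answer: -1316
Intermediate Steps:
v(B) = 1
j = -47 (j = 3 - 50 = -47)
d(p) = (1 + p)**2
(d(W) - 36)*j = ((1 + 7)**2 - 36)*(-47) = (8**2 - 36)*(-47) = (64 - 36)*(-47) = 28*(-47) = -1316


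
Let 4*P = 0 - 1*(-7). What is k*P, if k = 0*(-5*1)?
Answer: 0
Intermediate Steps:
k = 0 (k = 0*(-5) = 0)
P = 7/4 (P = (0 - 1*(-7))/4 = (0 + 7)/4 = (¼)*7 = 7/4 ≈ 1.7500)
k*P = 0*(7/4) = 0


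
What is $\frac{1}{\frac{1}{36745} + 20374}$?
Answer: $\frac{36745}{748642631} \approx 4.9082 \cdot 10^{-5}$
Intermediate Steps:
$\frac{1}{\frac{1}{36745} + 20374} = \frac{1}{\frac{748642631}{36745}} = \frac{36745}{748642631}$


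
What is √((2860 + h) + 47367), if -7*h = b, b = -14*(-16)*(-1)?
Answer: √50259 ≈ 224.19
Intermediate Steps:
b = -224 (b = 224*(-1) = -224)
h = 32 (h = -⅐*(-224) = 32)
√((2860 + h) + 47367) = √((2860 + 32) + 47367) = √(2892 + 47367) = √50259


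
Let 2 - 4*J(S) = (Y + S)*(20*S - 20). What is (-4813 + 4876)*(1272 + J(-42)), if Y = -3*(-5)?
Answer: -571095/2 ≈ -2.8555e+5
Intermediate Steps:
Y = 15
J(S) = 1/2 - (-20 + 20*S)*(15 + S)/4 (J(S) = 1/2 - (15 + S)*(20*S - 20)/4 = 1/2 - (15 + S)*(-20 + 20*S)/4 = 1/2 - (-20 + 20*S)*(15 + S)/4)
(-4813 + 4876)*(1272 + J(-42)) = (-4813 + 4876)*(1272 + (151/2 - 70*(-42) - 5*(-42)**2)) = 63*(1272 + (151/2 + 2940 - 5*1764)) = 63*(1272 + (151/2 + 2940 - 8820)) = 63*(1272 - 11609/2) = 63*(-9065/2) = -571095/2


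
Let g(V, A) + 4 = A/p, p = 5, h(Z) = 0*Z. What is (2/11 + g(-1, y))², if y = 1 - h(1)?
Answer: 39601/3025 ≈ 13.091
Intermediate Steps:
h(Z) = 0
y = 1 (y = 1 - 1*0 = 1 + 0 = 1)
g(V, A) = -4 + A/5
(2/11 + g(-1, y))² = (2/11 + (-4 + (⅕)*1))² = (2*(1/11) + (-4 + ⅕))² = (2/11 - 19/5)² = (-199/55)² = 39601/3025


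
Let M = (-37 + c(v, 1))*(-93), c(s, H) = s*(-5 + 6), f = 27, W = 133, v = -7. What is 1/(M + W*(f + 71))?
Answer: 1/17126 ≈ 5.8391e-5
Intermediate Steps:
c(s, H) = s (c(s, H) = s*1 = s)
M = 4092 (M = (-37 - 7)*(-93) = -44*(-93) = 4092)
1/(M + W*(f + 71)) = 1/(4092 + 133*(27 + 71)) = 1/(4092 + 133*98) = 1/(4092 + 13034) = 1/17126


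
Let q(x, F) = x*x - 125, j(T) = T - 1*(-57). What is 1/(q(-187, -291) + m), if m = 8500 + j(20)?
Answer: 1/43421 ≈ 2.3030e-5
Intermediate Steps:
j(T) = 57 + T (j(T) = T + 57 = 57 + T)
m = 8577 (m = 8500 + (57 + 20) = 8500 + 77 = 8577)
q(x, F) = -125 + x**2 (q(x, F) = x**2 - 125 = -125 + x**2)
1/(q(-187, -291) + m) = 1/((-125 + (-187)**2) + 8577) = 1/((-125 + 34969) + 8577) = 1/(34844 + 8577) = 1/43421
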